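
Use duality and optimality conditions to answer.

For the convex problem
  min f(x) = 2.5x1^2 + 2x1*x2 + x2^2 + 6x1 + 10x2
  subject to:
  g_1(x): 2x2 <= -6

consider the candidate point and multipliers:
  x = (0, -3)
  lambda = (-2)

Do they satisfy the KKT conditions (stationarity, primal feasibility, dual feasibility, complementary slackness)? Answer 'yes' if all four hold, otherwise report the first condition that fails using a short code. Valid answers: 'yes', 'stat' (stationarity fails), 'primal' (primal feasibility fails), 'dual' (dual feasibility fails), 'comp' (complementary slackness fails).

Gradient of f: grad f(x) = Q x + c = (0, 4)
Constraint values g_i(x) = a_i^T x - b_i:
  g_1((0, -3)) = 0
Stationarity residual: grad f(x) + sum_i lambda_i a_i = (0, 0)
  -> stationarity OK
Primal feasibility (all g_i <= 0): OK
Dual feasibility (all lambda_i >= 0): FAILS
Complementary slackness (lambda_i * g_i(x) = 0 for all i): OK

Verdict: the first failing condition is dual_feasibility -> dual.

dual


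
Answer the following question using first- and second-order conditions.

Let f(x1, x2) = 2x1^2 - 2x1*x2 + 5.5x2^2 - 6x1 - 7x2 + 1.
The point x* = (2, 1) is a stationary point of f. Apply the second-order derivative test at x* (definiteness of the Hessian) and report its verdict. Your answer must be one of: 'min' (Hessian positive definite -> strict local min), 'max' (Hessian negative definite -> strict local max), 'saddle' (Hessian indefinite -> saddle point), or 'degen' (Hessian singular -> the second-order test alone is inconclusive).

Compute the Hessian H = grad^2 f:
  H = [[4, -2], [-2, 11]]
Verify stationarity: grad f(x*) = H x* + g = (0, 0).
Eigenvalues of H: 3.4689, 11.5311.
Both eigenvalues > 0, so H is positive definite -> x* is a strict local min.

min


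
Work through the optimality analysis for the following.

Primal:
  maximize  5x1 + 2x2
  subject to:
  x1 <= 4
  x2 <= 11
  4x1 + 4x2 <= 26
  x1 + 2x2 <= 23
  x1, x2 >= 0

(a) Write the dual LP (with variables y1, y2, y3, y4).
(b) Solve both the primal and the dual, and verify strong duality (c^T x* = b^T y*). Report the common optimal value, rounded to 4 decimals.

The standard primal-dual pair for 'max c^T x s.t. A x <= b, x >= 0' is:
  Dual:  min b^T y  s.t.  A^T y >= c,  y >= 0.

So the dual LP is:
  minimize  4y1 + 11y2 + 26y3 + 23y4
  subject to:
    y1 + 4y3 + y4 >= 5
    y2 + 4y3 + 2y4 >= 2
    y1, y2, y3, y4 >= 0

Solving the primal: x* = (4, 2.5).
  primal value c^T x* = 25.
Solving the dual: y* = (3, 0, 0.5, 0).
  dual value b^T y* = 25.
Strong duality: c^T x* = b^T y*. Confirmed.

25


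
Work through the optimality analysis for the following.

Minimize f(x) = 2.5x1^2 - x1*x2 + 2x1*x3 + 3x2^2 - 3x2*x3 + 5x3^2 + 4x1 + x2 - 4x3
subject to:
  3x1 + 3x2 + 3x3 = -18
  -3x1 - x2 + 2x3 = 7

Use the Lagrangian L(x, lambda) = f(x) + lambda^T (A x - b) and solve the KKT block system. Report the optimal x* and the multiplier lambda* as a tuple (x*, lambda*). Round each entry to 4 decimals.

Form the Lagrangian:
  L(x, lambda) = (1/2) x^T Q x + c^T x + lambda^T (A x - b)
Stationarity (grad_x L = 0): Q x + c + A^T lambda = 0.
Primal feasibility: A x = b.

This gives the KKT block system:
  [ Q   A^T ] [ x     ]   [-c ]
  [ A    0  ] [ lambda ] = [ b ]

Solving the linear system:
  x*      = (-2.2321, -2.6132, -1.1547)
  lambda* = (3.3486, 1.063)
  f(x*)   = 22.9556

x* = (-2.2321, -2.6132, -1.1547), lambda* = (3.3486, 1.063)


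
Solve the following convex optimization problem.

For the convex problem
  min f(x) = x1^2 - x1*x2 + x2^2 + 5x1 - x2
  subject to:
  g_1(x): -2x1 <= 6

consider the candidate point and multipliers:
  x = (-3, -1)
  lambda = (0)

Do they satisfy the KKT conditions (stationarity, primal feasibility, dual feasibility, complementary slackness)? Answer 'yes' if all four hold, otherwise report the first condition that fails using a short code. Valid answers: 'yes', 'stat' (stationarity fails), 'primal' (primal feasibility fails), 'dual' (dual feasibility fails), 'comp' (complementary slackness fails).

Gradient of f: grad f(x) = Q x + c = (0, 0)
Constraint values g_i(x) = a_i^T x - b_i:
  g_1((-3, -1)) = 0
Stationarity residual: grad f(x) + sum_i lambda_i a_i = (0, 0)
  -> stationarity OK
Primal feasibility (all g_i <= 0): OK
Dual feasibility (all lambda_i >= 0): OK
Complementary slackness (lambda_i * g_i(x) = 0 for all i): OK

Verdict: yes, KKT holds.

yes


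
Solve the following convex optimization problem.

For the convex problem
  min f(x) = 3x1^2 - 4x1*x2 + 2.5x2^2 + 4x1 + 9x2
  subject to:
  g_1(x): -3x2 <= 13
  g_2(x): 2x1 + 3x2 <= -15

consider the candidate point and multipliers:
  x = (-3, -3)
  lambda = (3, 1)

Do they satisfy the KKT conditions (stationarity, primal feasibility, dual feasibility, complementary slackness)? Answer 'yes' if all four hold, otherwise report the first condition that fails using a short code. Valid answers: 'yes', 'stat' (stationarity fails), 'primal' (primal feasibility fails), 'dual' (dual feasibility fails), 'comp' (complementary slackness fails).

Gradient of f: grad f(x) = Q x + c = (-2, 6)
Constraint values g_i(x) = a_i^T x - b_i:
  g_1((-3, -3)) = -4
  g_2((-3, -3)) = 0
Stationarity residual: grad f(x) + sum_i lambda_i a_i = (0, 0)
  -> stationarity OK
Primal feasibility (all g_i <= 0): OK
Dual feasibility (all lambda_i >= 0): OK
Complementary slackness (lambda_i * g_i(x) = 0 for all i): FAILS

Verdict: the first failing condition is complementary_slackness -> comp.

comp


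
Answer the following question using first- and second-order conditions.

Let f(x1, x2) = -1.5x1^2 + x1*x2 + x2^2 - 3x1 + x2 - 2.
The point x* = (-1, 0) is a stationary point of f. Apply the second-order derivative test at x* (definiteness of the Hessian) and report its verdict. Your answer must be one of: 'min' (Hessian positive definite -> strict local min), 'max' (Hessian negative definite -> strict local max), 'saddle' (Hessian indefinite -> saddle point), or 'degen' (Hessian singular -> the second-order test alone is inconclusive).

Compute the Hessian H = grad^2 f:
  H = [[-3, 1], [1, 2]]
Verify stationarity: grad f(x*) = H x* + g = (0, 0).
Eigenvalues of H: -3.1926, 2.1926.
Eigenvalues have mixed signs, so H is indefinite -> x* is a saddle point.

saddle


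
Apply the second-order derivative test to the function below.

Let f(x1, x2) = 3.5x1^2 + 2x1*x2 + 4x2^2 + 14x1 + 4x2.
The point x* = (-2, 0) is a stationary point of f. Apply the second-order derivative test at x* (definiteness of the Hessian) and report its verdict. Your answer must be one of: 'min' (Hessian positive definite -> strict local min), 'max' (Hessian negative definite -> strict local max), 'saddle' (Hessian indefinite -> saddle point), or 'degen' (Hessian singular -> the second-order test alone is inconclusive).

Compute the Hessian H = grad^2 f:
  H = [[7, 2], [2, 8]]
Verify stationarity: grad f(x*) = H x* + g = (0, 0).
Eigenvalues of H: 5.4384, 9.5616.
Both eigenvalues > 0, so H is positive definite -> x* is a strict local min.

min


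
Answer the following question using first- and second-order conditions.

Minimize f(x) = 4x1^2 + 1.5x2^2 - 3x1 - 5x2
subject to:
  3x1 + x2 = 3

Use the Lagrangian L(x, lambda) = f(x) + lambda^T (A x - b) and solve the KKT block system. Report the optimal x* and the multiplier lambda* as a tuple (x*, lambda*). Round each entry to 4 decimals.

Form the Lagrangian:
  L(x, lambda) = (1/2) x^T Q x + c^T x + lambda^T (A x - b)
Stationarity (grad_x L = 0): Q x + c + A^T lambda = 0.
Primal feasibility: A x = b.

This gives the KKT block system:
  [ Q   A^T ] [ x     ]   [-c ]
  [ A    0  ] [ lambda ] = [ b ]

Solving the linear system:
  x*      = (0.4286, 1.7143)
  lambda* = (-0.1429)
  f(x*)   = -4.7143

x* = (0.4286, 1.7143), lambda* = (-0.1429)


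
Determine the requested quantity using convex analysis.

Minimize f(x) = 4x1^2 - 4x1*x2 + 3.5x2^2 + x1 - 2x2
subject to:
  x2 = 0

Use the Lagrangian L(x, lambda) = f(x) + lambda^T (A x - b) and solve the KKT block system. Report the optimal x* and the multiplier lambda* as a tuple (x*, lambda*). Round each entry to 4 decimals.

Form the Lagrangian:
  L(x, lambda) = (1/2) x^T Q x + c^T x + lambda^T (A x - b)
Stationarity (grad_x L = 0): Q x + c + A^T lambda = 0.
Primal feasibility: A x = b.

This gives the KKT block system:
  [ Q   A^T ] [ x     ]   [-c ]
  [ A    0  ] [ lambda ] = [ b ]

Solving the linear system:
  x*      = (-0.125, 0)
  lambda* = (1.5)
  f(x*)   = -0.0625

x* = (-0.125, 0), lambda* = (1.5)


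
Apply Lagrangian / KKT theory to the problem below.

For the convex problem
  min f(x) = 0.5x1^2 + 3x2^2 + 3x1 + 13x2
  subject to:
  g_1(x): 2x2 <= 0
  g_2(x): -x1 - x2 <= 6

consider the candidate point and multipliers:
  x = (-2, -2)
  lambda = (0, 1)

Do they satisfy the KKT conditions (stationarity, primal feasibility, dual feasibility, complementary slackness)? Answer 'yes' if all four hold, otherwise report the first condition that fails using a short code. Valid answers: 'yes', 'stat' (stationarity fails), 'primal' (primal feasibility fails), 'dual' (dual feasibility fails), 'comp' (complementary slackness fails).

Gradient of f: grad f(x) = Q x + c = (1, 1)
Constraint values g_i(x) = a_i^T x - b_i:
  g_1((-2, -2)) = -4
  g_2((-2, -2)) = -2
Stationarity residual: grad f(x) + sum_i lambda_i a_i = (0, 0)
  -> stationarity OK
Primal feasibility (all g_i <= 0): OK
Dual feasibility (all lambda_i >= 0): OK
Complementary slackness (lambda_i * g_i(x) = 0 for all i): FAILS

Verdict: the first failing condition is complementary_slackness -> comp.

comp


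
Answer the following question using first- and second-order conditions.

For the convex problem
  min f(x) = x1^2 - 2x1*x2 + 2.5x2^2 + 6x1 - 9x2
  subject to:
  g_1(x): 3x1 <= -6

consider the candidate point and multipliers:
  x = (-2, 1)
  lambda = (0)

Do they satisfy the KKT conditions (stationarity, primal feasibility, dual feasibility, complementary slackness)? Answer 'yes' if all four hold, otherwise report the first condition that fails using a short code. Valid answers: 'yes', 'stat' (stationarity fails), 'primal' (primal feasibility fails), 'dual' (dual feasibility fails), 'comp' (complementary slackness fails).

Gradient of f: grad f(x) = Q x + c = (0, 0)
Constraint values g_i(x) = a_i^T x - b_i:
  g_1((-2, 1)) = 0
Stationarity residual: grad f(x) + sum_i lambda_i a_i = (0, 0)
  -> stationarity OK
Primal feasibility (all g_i <= 0): OK
Dual feasibility (all lambda_i >= 0): OK
Complementary slackness (lambda_i * g_i(x) = 0 for all i): OK

Verdict: yes, KKT holds.

yes


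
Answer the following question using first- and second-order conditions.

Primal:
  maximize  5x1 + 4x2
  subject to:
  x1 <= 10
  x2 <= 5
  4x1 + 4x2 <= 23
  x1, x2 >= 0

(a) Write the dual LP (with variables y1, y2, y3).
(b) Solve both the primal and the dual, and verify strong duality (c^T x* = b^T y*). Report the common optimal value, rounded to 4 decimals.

The standard primal-dual pair for 'max c^T x s.t. A x <= b, x >= 0' is:
  Dual:  min b^T y  s.t.  A^T y >= c,  y >= 0.

So the dual LP is:
  minimize  10y1 + 5y2 + 23y3
  subject to:
    y1 + 4y3 >= 5
    y2 + 4y3 >= 4
    y1, y2, y3 >= 0

Solving the primal: x* = (5.75, 0).
  primal value c^T x* = 28.75.
Solving the dual: y* = (0, 0, 1.25).
  dual value b^T y* = 28.75.
Strong duality: c^T x* = b^T y*. Confirmed.

28.75


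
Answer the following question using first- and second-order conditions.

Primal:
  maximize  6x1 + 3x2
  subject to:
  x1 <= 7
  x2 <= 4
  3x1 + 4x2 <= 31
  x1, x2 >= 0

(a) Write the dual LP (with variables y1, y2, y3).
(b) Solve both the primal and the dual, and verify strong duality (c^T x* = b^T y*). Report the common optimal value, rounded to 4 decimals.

The standard primal-dual pair for 'max c^T x s.t. A x <= b, x >= 0' is:
  Dual:  min b^T y  s.t.  A^T y >= c,  y >= 0.

So the dual LP is:
  minimize  7y1 + 4y2 + 31y3
  subject to:
    y1 + 3y3 >= 6
    y2 + 4y3 >= 3
    y1, y2, y3 >= 0

Solving the primal: x* = (7, 2.5).
  primal value c^T x* = 49.5.
Solving the dual: y* = (3.75, 0, 0.75).
  dual value b^T y* = 49.5.
Strong duality: c^T x* = b^T y*. Confirmed.

49.5


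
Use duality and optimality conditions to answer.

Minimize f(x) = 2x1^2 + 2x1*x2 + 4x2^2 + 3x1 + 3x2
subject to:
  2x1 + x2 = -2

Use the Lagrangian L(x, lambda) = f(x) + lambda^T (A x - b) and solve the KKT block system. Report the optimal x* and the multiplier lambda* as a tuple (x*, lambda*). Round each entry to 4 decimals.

Form the Lagrangian:
  L(x, lambda) = (1/2) x^T Q x + c^T x + lambda^T (A x - b)
Stationarity (grad_x L = 0): Q x + c + A^T lambda = 0.
Primal feasibility: A x = b.

This gives the KKT block system:
  [ Q   A^T ] [ x     ]   [-c ]
  [ A    0  ] [ lambda ] = [ b ]

Solving the linear system:
  x*      = (-0.8929, -0.2143)
  lambda* = (0.5)
  f(x*)   = -1.1607

x* = (-0.8929, -0.2143), lambda* = (0.5)


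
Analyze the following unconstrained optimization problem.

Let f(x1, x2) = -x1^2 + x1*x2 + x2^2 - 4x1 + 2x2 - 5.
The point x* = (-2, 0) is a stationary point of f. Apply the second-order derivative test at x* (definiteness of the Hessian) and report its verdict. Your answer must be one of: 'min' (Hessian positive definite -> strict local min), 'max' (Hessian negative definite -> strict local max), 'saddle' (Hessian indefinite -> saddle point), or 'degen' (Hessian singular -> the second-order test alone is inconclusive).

Compute the Hessian H = grad^2 f:
  H = [[-2, 1], [1, 2]]
Verify stationarity: grad f(x*) = H x* + g = (0, 0).
Eigenvalues of H: -2.2361, 2.2361.
Eigenvalues have mixed signs, so H is indefinite -> x* is a saddle point.

saddle


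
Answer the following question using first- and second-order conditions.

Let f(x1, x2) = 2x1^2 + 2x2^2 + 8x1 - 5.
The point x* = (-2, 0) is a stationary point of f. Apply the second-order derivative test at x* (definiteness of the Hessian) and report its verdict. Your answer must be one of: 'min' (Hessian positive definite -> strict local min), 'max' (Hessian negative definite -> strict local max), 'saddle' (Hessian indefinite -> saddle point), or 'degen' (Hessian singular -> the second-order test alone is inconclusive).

Compute the Hessian H = grad^2 f:
  H = [[4, 0], [0, 4]]
Verify stationarity: grad f(x*) = H x* + g = (0, 0).
Eigenvalues of H: 4, 4.
Both eigenvalues > 0, so H is positive definite -> x* is a strict local min.

min


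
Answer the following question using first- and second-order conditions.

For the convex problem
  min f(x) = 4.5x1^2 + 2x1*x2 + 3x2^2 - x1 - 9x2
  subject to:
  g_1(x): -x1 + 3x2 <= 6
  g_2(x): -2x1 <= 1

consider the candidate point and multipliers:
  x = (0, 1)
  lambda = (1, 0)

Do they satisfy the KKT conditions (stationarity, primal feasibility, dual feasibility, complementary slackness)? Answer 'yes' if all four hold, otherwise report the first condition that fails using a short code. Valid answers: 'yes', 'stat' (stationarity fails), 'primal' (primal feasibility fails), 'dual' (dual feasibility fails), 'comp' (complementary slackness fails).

Gradient of f: grad f(x) = Q x + c = (1, -3)
Constraint values g_i(x) = a_i^T x - b_i:
  g_1((0, 1)) = -3
  g_2((0, 1)) = -1
Stationarity residual: grad f(x) + sum_i lambda_i a_i = (0, 0)
  -> stationarity OK
Primal feasibility (all g_i <= 0): OK
Dual feasibility (all lambda_i >= 0): OK
Complementary slackness (lambda_i * g_i(x) = 0 for all i): FAILS

Verdict: the first failing condition is complementary_slackness -> comp.

comp


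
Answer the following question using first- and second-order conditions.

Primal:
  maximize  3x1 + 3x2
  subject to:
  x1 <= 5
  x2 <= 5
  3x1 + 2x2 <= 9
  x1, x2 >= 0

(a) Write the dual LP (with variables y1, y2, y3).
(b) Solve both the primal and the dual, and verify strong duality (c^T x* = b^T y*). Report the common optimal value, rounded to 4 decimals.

The standard primal-dual pair for 'max c^T x s.t. A x <= b, x >= 0' is:
  Dual:  min b^T y  s.t.  A^T y >= c,  y >= 0.

So the dual LP is:
  minimize  5y1 + 5y2 + 9y3
  subject to:
    y1 + 3y3 >= 3
    y2 + 2y3 >= 3
    y1, y2, y3 >= 0

Solving the primal: x* = (0, 4.5).
  primal value c^T x* = 13.5.
Solving the dual: y* = (0, 0, 1.5).
  dual value b^T y* = 13.5.
Strong duality: c^T x* = b^T y*. Confirmed.

13.5


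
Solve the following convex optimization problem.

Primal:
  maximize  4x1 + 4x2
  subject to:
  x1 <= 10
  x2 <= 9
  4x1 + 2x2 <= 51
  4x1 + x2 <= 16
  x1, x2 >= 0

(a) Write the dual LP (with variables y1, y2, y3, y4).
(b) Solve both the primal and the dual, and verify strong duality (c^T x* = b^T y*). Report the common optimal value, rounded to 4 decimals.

The standard primal-dual pair for 'max c^T x s.t. A x <= b, x >= 0' is:
  Dual:  min b^T y  s.t.  A^T y >= c,  y >= 0.

So the dual LP is:
  minimize  10y1 + 9y2 + 51y3 + 16y4
  subject to:
    y1 + 4y3 + 4y4 >= 4
    y2 + 2y3 + y4 >= 4
    y1, y2, y3, y4 >= 0

Solving the primal: x* = (1.75, 9).
  primal value c^T x* = 43.
Solving the dual: y* = (0, 3, 0, 1).
  dual value b^T y* = 43.
Strong duality: c^T x* = b^T y*. Confirmed.

43


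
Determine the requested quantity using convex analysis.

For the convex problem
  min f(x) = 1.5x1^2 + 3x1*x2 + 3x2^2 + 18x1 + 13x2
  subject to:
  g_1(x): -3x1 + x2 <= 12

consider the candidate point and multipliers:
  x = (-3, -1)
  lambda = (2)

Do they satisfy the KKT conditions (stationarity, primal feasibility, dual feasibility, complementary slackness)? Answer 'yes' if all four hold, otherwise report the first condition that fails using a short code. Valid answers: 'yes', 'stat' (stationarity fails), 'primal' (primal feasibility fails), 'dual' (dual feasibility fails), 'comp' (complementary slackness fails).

Gradient of f: grad f(x) = Q x + c = (6, -2)
Constraint values g_i(x) = a_i^T x - b_i:
  g_1((-3, -1)) = -4
Stationarity residual: grad f(x) + sum_i lambda_i a_i = (0, 0)
  -> stationarity OK
Primal feasibility (all g_i <= 0): OK
Dual feasibility (all lambda_i >= 0): OK
Complementary slackness (lambda_i * g_i(x) = 0 for all i): FAILS

Verdict: the first failing condition is complementary_slackness -> comp.

comp


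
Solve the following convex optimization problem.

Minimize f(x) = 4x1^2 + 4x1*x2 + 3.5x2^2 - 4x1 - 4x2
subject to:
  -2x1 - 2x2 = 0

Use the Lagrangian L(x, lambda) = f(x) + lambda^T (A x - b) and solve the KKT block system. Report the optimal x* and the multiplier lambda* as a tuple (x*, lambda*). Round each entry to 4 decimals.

Form the Lagrangian:
  L(x, lambda) = (1/2) x^T Q x + c^T x + lambda^T (A x - b)
Stationarity (grad_x L = 0): Q x + c + A^T lambda = 0.
Primal feasibility: A x = b.

This gives the KKT block system:
  [ Q   A^T ] [ x     ]   [-c ]
  [ A    0  ] [ lambda ] = [ b ]

Solving the linear system:
  x*      = (0, 0)
  lambda* = (-2)
  f(x*)   = 0

x* = (0, 0), lambda* = (-2)


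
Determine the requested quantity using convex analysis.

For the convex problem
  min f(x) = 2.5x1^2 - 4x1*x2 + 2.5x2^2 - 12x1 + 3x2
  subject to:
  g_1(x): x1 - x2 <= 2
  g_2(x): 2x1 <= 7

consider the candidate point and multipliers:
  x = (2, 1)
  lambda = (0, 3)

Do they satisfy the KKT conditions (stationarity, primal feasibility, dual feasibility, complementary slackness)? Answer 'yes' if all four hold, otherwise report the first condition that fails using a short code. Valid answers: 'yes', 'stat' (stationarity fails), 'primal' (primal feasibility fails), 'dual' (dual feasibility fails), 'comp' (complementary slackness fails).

Gradient of f: grad f(x) = Q x + c = (-6, 0)
Constraint values g_i(x) = a_i^T x - b_i:
  g_1((2, 1)) = -1
  g_2((2, 1)) = -3
Stationarity residual: grad f(x) + sum_i lambda_i a_i = (0, 0)
  -> stationarity OK
Primal feasibility (all g_i <= 0): OK
Dual feasibility (all lambda_i >= 0): OK
Complementary slackness (lambda_i * g_i(x) = 0 for all i): FAILS

Verdict: the first failing condition is complementary_slackness -> comp.

comp


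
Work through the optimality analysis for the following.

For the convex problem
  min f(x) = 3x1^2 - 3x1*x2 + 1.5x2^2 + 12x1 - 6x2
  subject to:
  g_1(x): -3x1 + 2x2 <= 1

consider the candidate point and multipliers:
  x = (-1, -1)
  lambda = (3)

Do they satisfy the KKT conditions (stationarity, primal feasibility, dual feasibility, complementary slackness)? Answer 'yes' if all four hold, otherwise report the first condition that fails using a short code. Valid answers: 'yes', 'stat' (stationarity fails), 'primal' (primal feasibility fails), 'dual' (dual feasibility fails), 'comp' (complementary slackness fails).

Gradient of f: grad f(x) = Q x + c = (9, -6)
Constraint values g_i(x) = a_i^T x - b_i:
  g_1((-1, -1)) = 0
Stationarity residual: grad f(x) + sum_i lambda_i a_i = (0, 0)
  -> stationarity OK
Primal feasibility (all g_i <= 0): OK
Dual feasibility (all lambda_i >= 0): OK
Complementary slackness (lambda_i * g_i(x) = 0 for all i): OK

Verdict: yes, KKT holds.

yes


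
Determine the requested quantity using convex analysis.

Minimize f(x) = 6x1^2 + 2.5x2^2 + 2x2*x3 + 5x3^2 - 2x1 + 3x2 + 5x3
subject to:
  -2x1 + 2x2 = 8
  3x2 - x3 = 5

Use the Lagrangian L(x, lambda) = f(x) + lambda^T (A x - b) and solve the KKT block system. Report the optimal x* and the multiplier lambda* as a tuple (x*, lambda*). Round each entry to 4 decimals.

Form the Lagrangian:
  L(x, lambda) = (1/2) x^T Q x + c^T x + lambda^T (A x - b)
Stationarity (grad_x L = 0): Q x + c + A^T lambda = 0.
Primal feasibility: A x = b.

This gives the KKT block system:
  [ Q   A^T ] [ x     ]   [-c ]
  [ A    0  ] [ lambda ] = [ b ]

Solving the linear system:
  x*      = (-2.3866, 1.6134, -0.1597)
  lambda* = (-15.3193, 6.6303)
  f(x*)   = 49.1092

x* = (-2.3866, 1.6134, -0.1597), lambda* = (-15.3193, 6.6303)


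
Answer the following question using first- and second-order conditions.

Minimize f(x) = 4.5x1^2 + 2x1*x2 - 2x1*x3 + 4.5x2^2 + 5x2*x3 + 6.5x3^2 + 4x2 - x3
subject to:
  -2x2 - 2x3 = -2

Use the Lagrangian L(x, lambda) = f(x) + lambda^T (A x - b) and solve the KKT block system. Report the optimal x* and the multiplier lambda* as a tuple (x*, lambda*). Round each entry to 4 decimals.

Form the Lagrangian:
  L(x, lambda) = (1/2) x^T Q x + c^T x + lambda^T (A x - b)
Stationarity (grad_x L = 0): Q x + c + A^T lambda = 0.
Primal feasibility: A x = b.

This gives the KKT block system:
  [ Q   A^T ] [ x     ]   [-c ]
  [ A    0  ] [ lambda ] = [ b ]

Solving the linear system:
  x*      = (0.1304, 0.2065, 0.7935)
  lambda* = (5.0435)
  f(x*)   = 5.0598

x* = (0.1304, 0.2065, 0.7935), lambda* = (5.0435)


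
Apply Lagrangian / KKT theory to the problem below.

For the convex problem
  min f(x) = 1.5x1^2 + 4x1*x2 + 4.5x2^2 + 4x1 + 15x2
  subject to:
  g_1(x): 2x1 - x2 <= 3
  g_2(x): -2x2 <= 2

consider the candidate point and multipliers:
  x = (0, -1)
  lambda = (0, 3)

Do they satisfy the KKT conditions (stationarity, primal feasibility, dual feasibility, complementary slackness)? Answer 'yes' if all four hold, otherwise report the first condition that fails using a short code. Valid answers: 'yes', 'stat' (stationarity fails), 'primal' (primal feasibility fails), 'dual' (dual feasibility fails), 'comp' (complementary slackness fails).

Gradient of f: grad f(x) = Q x + c = (0, 6)
Constraint values g_i(x) = a_i^T x - b_i:
  g_1((0, -1)) = -2
  g_2((0, -1)) = 0
Stationarity residual: grad f(x) + sum_i lambda_i a_i = (0, 0)
  -> stationarity OK
Primal feasibility (all g_i <= 0): OK
Dual feasibility (all lambda_i >= 0): OK
Complementary slackness (lambda_i * g_i(x) = 0 for all i): OK

Verdict: yes, KKT holds.

yes


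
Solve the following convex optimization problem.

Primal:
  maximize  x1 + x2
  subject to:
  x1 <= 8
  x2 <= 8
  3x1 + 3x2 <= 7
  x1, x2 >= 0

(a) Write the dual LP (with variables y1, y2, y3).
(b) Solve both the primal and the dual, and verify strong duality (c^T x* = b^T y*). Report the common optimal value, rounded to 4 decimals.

The standard primal-dual pair for 'max c^T x s.t. A x <= b, x >= 0' is:
  Dual:  min b^T y  s.t.  A^T y >= c,  y >= 0.

So the dual LP is:
  minimize  8y1 + 8y2 + 7y3
  subject to:
    y1 + 3y3 >= 1
    y2 + 3y3 >= 1
    y1, y2, y3 >= 0

Solving the primal: x* = (2.3333, 0).
  primal value c^T x* = 2.3333.
Solving the dual: y* = (0, 0, 0.3333).
  dual value b^T y* = 2.3333.
Strong duality: c^T x* = b^T y*. Confirmed.

2.3333


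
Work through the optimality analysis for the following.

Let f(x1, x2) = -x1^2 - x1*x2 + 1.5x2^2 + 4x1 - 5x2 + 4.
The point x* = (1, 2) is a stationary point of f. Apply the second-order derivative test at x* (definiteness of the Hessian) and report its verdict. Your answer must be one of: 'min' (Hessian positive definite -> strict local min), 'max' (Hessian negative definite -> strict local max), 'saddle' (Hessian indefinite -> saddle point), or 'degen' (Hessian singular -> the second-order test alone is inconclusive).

Compute the Hessian H = grad^2 f:
  H = [[-2, -1], [-1, 3]]
Verify stationarity: grad f(x*) = H x* + g = (0, 0).
Eigenvalues of H: -2.1926, 3.1926.
Eigenvalues have mixed signs, so H is indefinite -> x* is a saddle point.

saddle


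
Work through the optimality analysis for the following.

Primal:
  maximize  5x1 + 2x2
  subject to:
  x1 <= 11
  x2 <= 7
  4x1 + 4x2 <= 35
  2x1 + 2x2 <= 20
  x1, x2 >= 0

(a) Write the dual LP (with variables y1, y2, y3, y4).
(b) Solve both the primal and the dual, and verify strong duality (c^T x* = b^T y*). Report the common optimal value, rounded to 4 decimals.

The standard primal-dual pair for 'max c^T x s.t. A x <= b, x >= 0' is:
  Dual:  min b^T y  s.t.  A^T y >= c,  y >= 0.

So the dual LP is:
  minimize  11y1 + 7y2 + 35y3 + 20y4
  subject to:
    y1 + 4y3 + 2y4 >= 5
    y2 + 4y3 + 2y4 >= 2
    y1, y2, y3, y4 >= 0

Solving the primal: x* = (8.75, 0).
  primal value c^T x* = 43.75.
Solving the dual: y* = (0, 0, 1.25, 0).
  dual value b^T y* = 43.75.
Strong duality: c^T x* = b^T y*. Confirmed.

43.75


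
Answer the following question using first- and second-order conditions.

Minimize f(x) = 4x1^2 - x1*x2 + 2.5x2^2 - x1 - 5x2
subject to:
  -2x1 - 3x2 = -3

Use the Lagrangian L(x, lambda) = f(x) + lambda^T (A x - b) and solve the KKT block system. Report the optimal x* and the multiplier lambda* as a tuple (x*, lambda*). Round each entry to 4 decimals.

Form the Lagrangian:
  L(x, lambda) = (1/2) x^T Q x + c^T x + lambda^T (A x - b)
Stationarity (grad_x L = 0): Q x + c + A^T lambda = 0.
Primal feasibility: A x = b.

This gives the KKT block system:
  [ Q   A^T ] [ x     ]   [-c ]
  [ A    0  ] [ lambda ] = [ b ]

Solving the linear system:
  x*      = (0.1731, 0.8846)
  lambda* = (-0.25)
  f(x*)   = -2.6731

x* = (0.1731, 0.8846), lambda* = (-0.25)


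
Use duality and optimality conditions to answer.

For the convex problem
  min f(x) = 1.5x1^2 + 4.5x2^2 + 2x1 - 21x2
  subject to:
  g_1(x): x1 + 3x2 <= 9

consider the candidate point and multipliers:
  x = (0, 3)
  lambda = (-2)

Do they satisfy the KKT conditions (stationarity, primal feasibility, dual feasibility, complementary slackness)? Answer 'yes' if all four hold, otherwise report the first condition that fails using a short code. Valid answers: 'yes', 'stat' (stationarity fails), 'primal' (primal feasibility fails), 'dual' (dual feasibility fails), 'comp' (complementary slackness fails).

Gradient of f: grad f(x) = Q x + c = (2, 6)
Constraint values g_i(x) = a_i^T x - b_i:
  g_1((0, 3)) = 0
Stationarity residual: grad f(x) + sum_i lambda_i a_i = (0, 0)
  -> stationarity OK
Primal feasibility (all g_i <= 0): OK
Dual feasibility (all lambda_i >= 0): FAILS
Complementary slackness (lambda_i * g_i(x) = 0 for all i): OK

Verdict: the first failing condition is dual_feasibility -> dual.

dual


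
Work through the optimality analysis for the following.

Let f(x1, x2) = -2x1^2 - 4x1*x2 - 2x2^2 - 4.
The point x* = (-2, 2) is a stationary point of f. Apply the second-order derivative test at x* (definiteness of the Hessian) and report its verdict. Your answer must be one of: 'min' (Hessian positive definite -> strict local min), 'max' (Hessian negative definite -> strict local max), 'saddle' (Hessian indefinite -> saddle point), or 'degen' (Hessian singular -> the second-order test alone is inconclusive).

Compute the Hessian H = grad^2 f:
  H = [[-4, -4], [-4, -4]]
Verify stationarity: grad f(x*) = H x* + g = (0, 0).
Eigenvalues of H: -8, 0.
H has a zero eigenvalue (singular; negative semidefinite but not definite), so H is neither positive definite, negative definite, nor indefinite. The second-order test alone is inconclusive -> degen.
(Indeed, f is constant along the null direction of H through x*, so x* is not a strict local extremum.)

degen


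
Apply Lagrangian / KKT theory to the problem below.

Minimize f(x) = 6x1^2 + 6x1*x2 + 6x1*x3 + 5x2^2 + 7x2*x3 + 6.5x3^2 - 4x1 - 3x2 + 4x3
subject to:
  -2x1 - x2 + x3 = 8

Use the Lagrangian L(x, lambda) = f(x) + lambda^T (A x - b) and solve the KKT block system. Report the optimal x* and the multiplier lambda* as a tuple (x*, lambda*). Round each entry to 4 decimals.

Form the Lagrangian:
  L(x, lambda) = (1/2) x^T Q x + c^T x + lambda^T (A x - b)
Stationarity (grad_x L = 0): Q x + c + A^T lambda = 0.
Primal feasibility: A x = b.

This gives the KKT block system:
  [ Q   A^T ] [ x     ]   [-c ]
  [ A    0  ] [ lambda ] = [ b ]

Solving the linear system:
  x*      = (-2.2609, -1.1739, 2.3043)
  lambda* = (-12.1739)
  f(x*)   = 59.587

x* = (-2.2609, -1.1739, 2.3043), lambda* = (-12.1739)


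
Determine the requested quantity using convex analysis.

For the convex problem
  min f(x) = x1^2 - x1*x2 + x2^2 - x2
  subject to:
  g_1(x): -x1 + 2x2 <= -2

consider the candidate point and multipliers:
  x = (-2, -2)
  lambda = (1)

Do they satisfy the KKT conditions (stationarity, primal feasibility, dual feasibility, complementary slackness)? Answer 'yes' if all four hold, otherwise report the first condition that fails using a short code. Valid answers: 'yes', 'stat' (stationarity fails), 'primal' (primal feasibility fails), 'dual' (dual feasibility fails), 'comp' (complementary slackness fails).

Gradient of f: grad f(x) = Q x + c = (-2, -3)
Constraint values g_i(x) = a_i^T x - b_i:
  g_1((-2, -2)) = 0
Stationarity residual: grad f(x) + sum_i lambda_i a_i = (-3, -1)
  -> stationarity FAILS
Primal feasibility (all g_i <= 0): OK
Dual feasibility (all lambda_i >= 0): OK
Complementary slackness (lambda_i * g_i(x) = 0 for all i): OK

Verdict: the first failing condition is stationarity -> stat.

stat


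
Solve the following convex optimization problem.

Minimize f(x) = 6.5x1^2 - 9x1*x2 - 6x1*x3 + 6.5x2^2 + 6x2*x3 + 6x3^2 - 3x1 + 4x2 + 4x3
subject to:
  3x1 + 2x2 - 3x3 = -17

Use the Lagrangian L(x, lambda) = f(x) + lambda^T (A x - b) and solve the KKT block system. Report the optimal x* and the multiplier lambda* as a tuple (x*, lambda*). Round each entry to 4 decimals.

Form the Lagrangian:
  L(x, lambda) = (1/2) x^T Q x + c^T x + lambda^T (A x - b)
Stationarity (grad_x L = 0): Q x + c + A^T lambda = 0.
Primal feasibility: A x = b.

This gives the KKT block system:
  [ Q   A^T ] [ x     ]   [-c ]
  [ A    0  ] [ lambda ] = [ b ]

Solving the linear system:
  x*      = (-2.4482, -3.1729, 1.1032)
  lambda* = (4.2969)
  f(x*)   = 36.0565

x* = (-2.4482, -3.1729, 1.1032), lambda* = (4.2969)


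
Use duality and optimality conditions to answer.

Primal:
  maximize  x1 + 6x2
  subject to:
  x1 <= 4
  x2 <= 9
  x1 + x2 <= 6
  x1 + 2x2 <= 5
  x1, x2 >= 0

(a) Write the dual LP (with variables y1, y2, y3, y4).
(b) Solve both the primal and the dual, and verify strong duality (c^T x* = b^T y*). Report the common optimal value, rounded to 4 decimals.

The standard primal-dual pair for 'max c^T x s.t. A x <= b, x >= 0' is:
  Dual:  min b^T y  s.t.  A^T y >= c,  y >= 0.

So the dual LP is:
  minimize  4y1 + 9y2 + 6y3 + 5y4
  subject to:
    y1 + y3 + y4 >= 1
    y2 + y3 + 2y4 >= 6
    y1, y2, y3, y4 >= 0

Solving the primal: x* = (0, 2.5).
  primal value c^T x* = 15.
Solving the dual: y* = (0, 0, 0, 3).
  dual value b^T y* = 15.
Strong duality: c^T x* = b^T y*. Confirmed.

15


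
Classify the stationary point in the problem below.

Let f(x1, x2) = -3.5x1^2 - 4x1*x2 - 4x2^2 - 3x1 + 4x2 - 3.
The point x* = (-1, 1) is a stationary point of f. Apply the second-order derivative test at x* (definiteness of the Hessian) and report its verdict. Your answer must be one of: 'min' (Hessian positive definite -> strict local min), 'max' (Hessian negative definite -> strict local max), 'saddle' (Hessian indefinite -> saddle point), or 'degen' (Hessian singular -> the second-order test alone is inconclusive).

Compute the Hessian H = grad^2 f:
  H = [[-7, -4], [-4, -8]]
Verify stationarity: grad f(x*) = H x* + g = (0, 0).
Eigenvalues of H: -11.5311, -3.4689.
Both eigenvalues < 0, so H is negative definite -> x* is a strict local max.

max


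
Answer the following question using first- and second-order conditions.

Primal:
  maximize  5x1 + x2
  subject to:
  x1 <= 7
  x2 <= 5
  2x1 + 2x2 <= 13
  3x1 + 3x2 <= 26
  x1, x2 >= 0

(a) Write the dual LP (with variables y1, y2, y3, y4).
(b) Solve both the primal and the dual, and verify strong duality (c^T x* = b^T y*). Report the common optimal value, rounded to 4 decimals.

The standard primal-dual pair for 'max c^T x s.t. A x <= b, x >= 0' is:
  Dual:  min b^T y  s.t.  A^T y >= c,  y >= 0.

So the dual LP is:
  minimize  7y1 + 5y2 + 13y3 + 26y4
  subject to:
    y1 + 2y3 + 3y4 >= 5
    y2 + 2y3 + 3y4 >= 1
    y1, y2, y3, y4 >= 0

Solving the primal: x* = (6.5, 0).
  primal value c^T x* = 32.5.
Solving the dual: y* = (0, 0, 2.5, 0).
  dual value b^T y* = 32.5.
Strong duality: c^T x* = b^T y*. Confirmed.

32.5


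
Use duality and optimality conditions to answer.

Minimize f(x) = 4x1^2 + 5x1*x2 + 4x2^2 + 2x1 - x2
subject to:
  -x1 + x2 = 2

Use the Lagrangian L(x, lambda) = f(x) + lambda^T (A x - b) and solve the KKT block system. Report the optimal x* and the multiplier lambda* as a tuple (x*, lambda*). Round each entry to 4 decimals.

Form the Lagrangian:
  L(x, lambda) = (1/2) x^T Q x + c^T x + lambda^T (A x - b)
Stationarity (grad_x L = 0): Q x + c + A^T lambda = 0.
Primal feasibility: A x = b.

This gives the KKT block system:
  [ Q   A^T ] [ x     ]   [-c ]
  [ A    0  ] [ lambda ] = [ b ]

Solving the linear system:
  x*      = (-1.0385, 0.9615)
  lambda* = (-1.5)
  f(x*)   = -0.0192

x* = (-1.0385, 0.9615), lambda* = (-1.5)


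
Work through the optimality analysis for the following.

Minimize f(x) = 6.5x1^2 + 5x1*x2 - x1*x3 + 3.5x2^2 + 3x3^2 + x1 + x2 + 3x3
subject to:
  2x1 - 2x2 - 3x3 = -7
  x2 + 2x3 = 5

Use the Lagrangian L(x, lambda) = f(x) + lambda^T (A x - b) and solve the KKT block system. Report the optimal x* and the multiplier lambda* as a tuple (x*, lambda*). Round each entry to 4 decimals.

Form the Lagrangian:
  L(x, lambda) = (1/2) x^T Q x + c^T x + lambda^T (A x - b)
Stationarity (grad_x L = 0): Q x + c + A^T lambda = 0.
Primal feasibility: A x = b.

This gives the KKT block system:
  [ Q   A^T ] [ x     ]   [-c ]
  [ A    0  ] [ lambda ] = [ b ]

Solving the linear system:
  x*      = (0.3782, 0.513, 2.2435)
  lambda* = (-3.1192, -12.7202)
  f(x*)   = 24.6943

x* = (0.3782, 0.513, 2.2435), lambda* = (-3.1192, -12.7202)


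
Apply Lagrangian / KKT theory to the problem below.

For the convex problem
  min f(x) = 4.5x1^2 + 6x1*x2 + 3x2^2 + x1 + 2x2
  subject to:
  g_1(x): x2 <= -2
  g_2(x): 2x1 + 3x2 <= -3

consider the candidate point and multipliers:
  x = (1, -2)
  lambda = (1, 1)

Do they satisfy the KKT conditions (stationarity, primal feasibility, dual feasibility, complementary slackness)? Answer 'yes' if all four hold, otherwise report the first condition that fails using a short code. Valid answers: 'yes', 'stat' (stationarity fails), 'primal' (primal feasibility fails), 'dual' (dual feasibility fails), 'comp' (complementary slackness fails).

Gradient of f: grad f(x) = Q x + c = (-2, -4)
Constraint values g_i(x) = a_i^T x - b_i:
  g_1((1, -2)) = 0
  g_2((1, -2)) = -1
Stationarity residual: grad f(x) + sum_i lambda_i a_i = (0, 0)
  -> stationarity OK
Primal feasibility (all g_i <= 0): OK
Dual feasibility (all lambda_i >= 0): OK
Complementary slackness (lambda_i * g_i(x) = 0 for all i): FAILS

Verdict: the first failing condition is complementary_slackness -> comp.

comp


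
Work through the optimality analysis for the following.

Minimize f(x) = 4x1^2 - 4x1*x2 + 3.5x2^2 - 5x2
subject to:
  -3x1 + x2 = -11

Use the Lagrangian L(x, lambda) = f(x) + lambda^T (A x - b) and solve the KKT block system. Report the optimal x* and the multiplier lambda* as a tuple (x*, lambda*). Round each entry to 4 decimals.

Form the Lagrangian:
  L(x, lambda) = (1/2) x^T Q x + c^T x + lambda^T (A x - b)
Stationarity (grad_x L = 0): Q x + c + A^T lambda = 0.
Primal feasibility: A x = b.

This gives the KKT block system:
  [ Q   A^T ] [ x     ]   [-c ]
  [ A    0  ] [ lambda ] = [ b ]

Solving the linear system:
  x*      = (4.2979, 1.8936)
  lambda* = (8.9362)
  f(x*)   = 44.4149

x* = (4.2979, 1.8936), lambda* = (8.9362)


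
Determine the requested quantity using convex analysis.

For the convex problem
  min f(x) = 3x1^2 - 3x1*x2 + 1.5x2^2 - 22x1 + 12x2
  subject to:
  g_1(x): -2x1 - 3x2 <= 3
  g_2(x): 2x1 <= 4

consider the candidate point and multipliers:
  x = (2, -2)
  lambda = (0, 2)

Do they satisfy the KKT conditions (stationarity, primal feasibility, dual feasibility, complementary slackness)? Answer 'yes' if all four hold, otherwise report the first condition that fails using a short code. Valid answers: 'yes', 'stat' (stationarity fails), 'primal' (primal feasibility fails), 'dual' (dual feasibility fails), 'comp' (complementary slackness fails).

Gradient of f: grad f(x) = Q x + c = (-4, 0)
Constraint values g_i(x) = a_i^T x - b_i:
  g_1((2, -2)) = -1
  g_2((2, -2)) = 0
Stationarity residual: grad f(x) + sum_i lambda_i a_i = (0, 0)
  -> stationarity OK
Primal feasibility (all g_i <= 0): OK
Dual feasibility (all lambda_i >= 0): OK
Complementary slackness (lambda_i * g_i(x) = 0 for all i): OK

Verdict: yes, KKT holds.

yes


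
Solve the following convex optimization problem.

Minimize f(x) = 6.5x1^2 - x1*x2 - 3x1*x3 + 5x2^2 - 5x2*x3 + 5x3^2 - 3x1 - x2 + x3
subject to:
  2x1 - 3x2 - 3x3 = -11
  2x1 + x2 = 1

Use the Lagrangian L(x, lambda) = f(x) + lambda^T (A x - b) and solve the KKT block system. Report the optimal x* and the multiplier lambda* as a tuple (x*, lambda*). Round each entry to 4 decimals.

Form the Lagrangian:
  L(x, lambda) = (1/2) x^T Q x + c^T x + lambda^T (A x - b)
Stationarity (grad_x L = 0): Q x + c + A^T lambda = 0.
Primal feasibility: A x = b.

This gives the KKT block system:
  [ Q   A^T ] [ x     ]   [-c ]
  [ A    0  ] [ lambda ] = [ b ]

Solving the linear system:
  x*      = (-0.3452, 1.6904, 1.7461)
  lambda* = (3.6817, 3.5265)
  f(x*)   = 19.0316

x* = (-0.3452, 1.6904, 1.7461), lambda* = (3.6817, 3.5265)


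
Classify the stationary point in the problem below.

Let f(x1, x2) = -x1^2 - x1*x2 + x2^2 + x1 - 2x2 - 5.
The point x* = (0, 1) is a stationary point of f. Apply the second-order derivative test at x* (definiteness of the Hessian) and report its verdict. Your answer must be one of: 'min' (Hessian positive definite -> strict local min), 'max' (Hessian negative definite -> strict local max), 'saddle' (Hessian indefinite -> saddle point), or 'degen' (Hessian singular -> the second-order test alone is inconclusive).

Compute the Hessian H = grad^2 f:
  H = [[-2, -1], [-1, 2]]
Verify stationarity: grad f(x*) = H x* + g = (0, 0).
Eigenvalues of H: -2.2361, 2.2361.
Eigenvalues have mixed signs, so H is indefinite -> x* is a saddle point.

saddle


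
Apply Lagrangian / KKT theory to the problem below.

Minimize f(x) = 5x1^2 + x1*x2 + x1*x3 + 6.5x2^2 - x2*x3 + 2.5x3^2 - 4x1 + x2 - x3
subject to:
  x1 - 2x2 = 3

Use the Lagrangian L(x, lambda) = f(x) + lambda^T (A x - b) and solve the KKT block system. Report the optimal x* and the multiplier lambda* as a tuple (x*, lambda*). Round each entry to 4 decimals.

Form the Lagrangian:
  L(x, lambda) = (1/2) x^T Q x + c^T x + lambda^T (A x - b)
Stationarity (grad_x L = 0): Q x + c + A^T lambda = 0.
Primal feasibility: A x = b.

This gives the KKT block system:
  [ Q   A^T ] [ x     ]   [-c ]
  [ A    0  ] [ lambda ] = [ b ]

Solving the linear system:
  x*      = (1.0423, -0.9789, -0.2042)
  lambda* = (-5.2394)
  f(x*)   = 5.3873

x* = (1.0423, -0.9789, -0.2042), lambda* = (-5.2394)
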